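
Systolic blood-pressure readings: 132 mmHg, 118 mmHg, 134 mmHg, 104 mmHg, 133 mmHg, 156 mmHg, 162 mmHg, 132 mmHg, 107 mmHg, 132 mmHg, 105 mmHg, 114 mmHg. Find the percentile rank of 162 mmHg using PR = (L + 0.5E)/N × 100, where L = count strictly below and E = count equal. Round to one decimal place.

95.8

N = 12.
Strictly below 162: 11. Equal to 162: 1.
PR = (11 + 0.5·1)/12 × 100 = 95.8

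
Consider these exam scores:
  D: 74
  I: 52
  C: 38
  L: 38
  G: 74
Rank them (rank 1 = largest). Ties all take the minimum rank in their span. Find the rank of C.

Sorted (descending): 74, 74, 52, 38, 38
The 2 values of 74 occupy positions 1–2 → each gets rank 1.
The 2 values of 38 occupy positions 4–5 → each gets rank 4.
C has value 38 → rank 4.

4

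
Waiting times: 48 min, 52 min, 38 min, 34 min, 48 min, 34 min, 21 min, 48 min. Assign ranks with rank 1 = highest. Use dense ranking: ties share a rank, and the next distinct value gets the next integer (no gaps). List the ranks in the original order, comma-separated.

Sorted (descending): 52, 48, 48, 48, 38, 34, 34, 21
The 3 values of 48 share dense rank 2.
The 2 values of 34 share dense rank 4.
Remaining distinct values take the next consecutive integers.

2, 1, 3, 4, 2, 4, 5, 2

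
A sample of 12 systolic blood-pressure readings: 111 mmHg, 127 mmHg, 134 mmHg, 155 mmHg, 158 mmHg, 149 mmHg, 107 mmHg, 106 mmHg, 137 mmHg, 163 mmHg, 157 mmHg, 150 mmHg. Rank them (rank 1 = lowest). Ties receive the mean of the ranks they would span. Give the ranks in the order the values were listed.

3, 4, 5, 9, 11, 7, 2, 1, 6, 12, 10, 8

Sorted (ascending): 106, 107, 111, 127, 134, 137, 149, 150, 155, 157, 158, 163
No ties — each value takes its position as its rank.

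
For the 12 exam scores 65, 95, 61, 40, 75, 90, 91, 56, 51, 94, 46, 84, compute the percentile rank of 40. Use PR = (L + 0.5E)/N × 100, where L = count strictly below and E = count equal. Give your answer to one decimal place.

N = 12.
Strictly below 40: 0. Equal to 40: 1.
PR = (0 + 0.5·1)/12 × 100 = 4.2

4.2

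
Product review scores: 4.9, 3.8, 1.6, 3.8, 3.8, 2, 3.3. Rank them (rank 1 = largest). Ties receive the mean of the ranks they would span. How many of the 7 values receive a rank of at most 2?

1

Sorted (descending): 4.9, 3.8, 3.8, 3.8, 3.3, 2, 1.6
The 3 values of 3.8 occupy positions 2–4 → average rank 3.
Ranks ≤ 2: {1} → 1 value.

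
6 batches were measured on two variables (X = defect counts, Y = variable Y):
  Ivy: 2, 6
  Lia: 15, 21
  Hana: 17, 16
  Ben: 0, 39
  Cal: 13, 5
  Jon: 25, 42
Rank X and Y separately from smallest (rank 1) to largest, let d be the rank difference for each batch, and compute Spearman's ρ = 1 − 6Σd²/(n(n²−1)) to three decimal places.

Ranks of variable 1: 2, 4, 5, 1, 3, 6
Ranks of variable 2: 2, 4, 3, 5, 1, 6
d = r₁ − r₂: 0, 0, 2, -4, 2, 0
d²: 0, 0, 4, 16, 4, 0; Σd² = 24
ρ = 1 − 6·24/(6·35) = 1 − 144/210 = 0.314

0.314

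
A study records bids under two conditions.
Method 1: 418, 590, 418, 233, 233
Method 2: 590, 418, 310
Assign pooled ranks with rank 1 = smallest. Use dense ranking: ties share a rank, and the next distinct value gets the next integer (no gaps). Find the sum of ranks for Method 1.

12

Sorted (ascending): 233, 233, 310, 418, 418, 418, 590, 590
The 2 values of 233 share dense rank 1.
The 3 values of 418 share dense rank 3.
The 2 values of 590 share dense rank 4.
Remaining distinct values take the next consecutive integers.
Method 1 values → pooled ranks: 418→3, 590→4, 418→3, 233→1, 233→1
Rank sum = 3 + 4 + 3 + 1 + 1 = 12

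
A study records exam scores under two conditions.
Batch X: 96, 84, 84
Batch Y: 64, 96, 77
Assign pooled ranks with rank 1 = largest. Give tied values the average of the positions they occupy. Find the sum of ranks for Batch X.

8.5

Sorted (descending): 96, 96, 84, 84, 77, 64
The 2 values of 96 occupy positions 1–2 → average rank (1+2)/2 = 1.5.
The 2 values of 84 occupy positions 3–4 → average rank (3+4)/2 = 3.5.
Batch X values → pooled ranks: 96→1.5, 84→3.5, 84→3.5
Rank sum = 1.5 + 3.5 + 3.5 = 8.5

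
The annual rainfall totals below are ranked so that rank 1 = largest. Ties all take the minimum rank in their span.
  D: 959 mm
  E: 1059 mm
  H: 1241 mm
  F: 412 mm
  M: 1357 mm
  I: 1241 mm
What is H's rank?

2

Sorted (descending): 1357, 1241, 1241, 1059, 959, 412
The 2 values of 1241 occupy positions 2–3 → each gets rank 2.
H has value 1241 mm → rank 2.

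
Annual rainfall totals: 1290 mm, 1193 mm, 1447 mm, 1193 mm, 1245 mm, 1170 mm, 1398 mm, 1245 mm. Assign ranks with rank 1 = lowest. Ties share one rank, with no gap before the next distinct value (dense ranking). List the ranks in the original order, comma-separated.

4, 2, 6, 2, 3, 1, 5, 3

Sorted (ascending): 1170, 1193, 1193, 1245, 1245, 1290, 1398, 1447
The 2 values of 1193 share dense rank 2.
The 2 values of 1245 share dense rank 3.
Remaining distinct values take the next consecutive integers.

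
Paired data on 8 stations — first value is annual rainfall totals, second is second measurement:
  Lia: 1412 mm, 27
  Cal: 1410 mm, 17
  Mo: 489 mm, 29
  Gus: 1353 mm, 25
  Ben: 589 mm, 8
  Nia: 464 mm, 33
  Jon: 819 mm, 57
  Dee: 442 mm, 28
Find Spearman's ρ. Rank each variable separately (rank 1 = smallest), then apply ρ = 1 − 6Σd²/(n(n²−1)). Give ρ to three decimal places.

Ranks of variable 1: 8, 7, 3, 6, 4, 2, 5, 1
Ranks of variable 2: 4, 2, 6, 3, 1, 7, 8, 5
d = r₁ − r₂: 4, 5, -3, 3, 3, -5, -3, -4
d²: 16, 25, 9, 9, 9, 25, 9, 16; Σd² = 118
ρ = 1 − 6·118/(8·63) = 1 − 708/504 = -0.405

-0.405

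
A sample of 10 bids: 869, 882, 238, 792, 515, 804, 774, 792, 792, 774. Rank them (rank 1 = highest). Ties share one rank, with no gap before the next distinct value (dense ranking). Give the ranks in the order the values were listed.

2, 1, 7, 4, 6, 3, 5, 4, 4, 5

Sorted (descending): 882, 869, 804, 792, 792, 792, 774, 774, 515, 238
The 3 values of 792 share dense rank 4.
The 2 values of 774 share dense rank 5.
Remaining distinct values take the next consecutive integers.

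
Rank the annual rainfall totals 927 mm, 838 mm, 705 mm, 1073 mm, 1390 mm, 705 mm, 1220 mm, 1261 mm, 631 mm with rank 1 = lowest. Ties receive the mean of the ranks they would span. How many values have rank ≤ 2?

Sorted (ascending): 631, 705, 705, 838, 927, 1073, 1220, 1261, 1390
The 2 values of 705 occupy positions 2–3 → average rank (2+3)/2 = 2.5.
Ranks ≤ 2: {1} → 1 value.

1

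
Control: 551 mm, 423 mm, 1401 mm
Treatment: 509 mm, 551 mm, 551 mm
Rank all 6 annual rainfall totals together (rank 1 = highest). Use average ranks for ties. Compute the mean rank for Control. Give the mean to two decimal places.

Sorted (descending): 1401, 551, 551, 551, 509, 423
The 3 values of 551 occupy positions 2–4 → average rank 3.
Control values → pooled ranks: 551→3, 423→6, 1401→1
Mean rank = (3 + 6 + 1) / 3 = 3.33

3.33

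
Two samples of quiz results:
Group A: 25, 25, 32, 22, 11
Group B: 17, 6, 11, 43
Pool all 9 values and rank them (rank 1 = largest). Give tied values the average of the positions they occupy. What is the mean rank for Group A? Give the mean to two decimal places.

4.30

Sorted (descending): 43, 32, 25, 25, 22, 17, 11, 11, 6
The 2 values of 25 occupy positions 3–4 → average rank (3+4)/2 = 3.5.
The 2 values of 11 occupy positions 7–8 → average rank (7+8)/2 = 7.5.
Group A values → pooled ranks: 25→3.5, 25→3.5, 32→2, 22→5, 11→7.5
Mean rank = (3.5 + 3.5 + 2 + 5 + 7.5) / 5 = 4.30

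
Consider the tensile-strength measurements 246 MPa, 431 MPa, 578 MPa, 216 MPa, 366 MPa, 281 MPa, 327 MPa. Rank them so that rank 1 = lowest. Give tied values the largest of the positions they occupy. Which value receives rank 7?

Sorted (ascending): 216, 246, 281, 327, 366, 431, 578
No ties — each value takes its position as its rank.
Rank 7 → value 578.

578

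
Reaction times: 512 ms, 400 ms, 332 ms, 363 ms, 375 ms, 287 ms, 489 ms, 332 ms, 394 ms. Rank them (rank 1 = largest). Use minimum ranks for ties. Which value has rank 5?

Sorted (descending): 512, 489, 400, 394, 375, 363, 332, 332, 287
The 2 values of 332 occupy positions 7–8 → each gets rank 7.
Rank 5 → value 375.

375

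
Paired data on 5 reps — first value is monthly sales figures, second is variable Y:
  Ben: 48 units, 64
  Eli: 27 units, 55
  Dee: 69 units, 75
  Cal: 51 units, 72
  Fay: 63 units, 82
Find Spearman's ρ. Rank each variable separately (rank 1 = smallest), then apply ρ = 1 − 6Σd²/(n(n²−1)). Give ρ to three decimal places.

0.900

Ranks of variable 1: 2, 1, 5, 3, 4
Ranks of variable 2: 2, 1, 4, 3, 5
d = r₁ − r₂: 0, 0, 1, 0, -1
d²: 0, 0, 1, 0, 1; Σd² = 2
ρ = 1 − 6·2/(5·24) = 1 − 12/120 = 0.900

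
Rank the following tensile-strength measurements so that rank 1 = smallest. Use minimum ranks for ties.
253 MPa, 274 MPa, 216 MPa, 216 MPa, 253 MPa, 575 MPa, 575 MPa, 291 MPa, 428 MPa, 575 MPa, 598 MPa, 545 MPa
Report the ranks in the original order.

Sorted (ascending): 216, 216, 253, 253, 274, 291, 428, 545, 575, 575, 575, 598
The 2 values of 216 occupy positions 1–2 → each gets rank 1.
The 2 values of 253 occupy positions 3–4 → each gets rank 3.
The 3 values of 575 occupy positions 9–11 → each gets rank 9.

3, 5, 1, 1, 3, 9, 9, 6, 7, 9, 12, 8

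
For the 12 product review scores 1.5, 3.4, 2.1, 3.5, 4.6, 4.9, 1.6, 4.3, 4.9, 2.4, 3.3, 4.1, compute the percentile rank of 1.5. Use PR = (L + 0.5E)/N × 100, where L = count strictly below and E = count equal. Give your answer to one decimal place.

N = 12.
Strictly below 1.5: 0. Equal to 1.5: 1.
PR = (0 + 0.5·1)/12 × 100 = 4.2

4.2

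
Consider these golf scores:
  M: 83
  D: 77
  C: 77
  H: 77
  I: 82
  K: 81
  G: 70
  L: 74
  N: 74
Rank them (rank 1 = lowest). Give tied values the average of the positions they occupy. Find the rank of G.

1

Sorted (ascending): 70, 74, 74, 77, 77, 77, 81, 82, 83
The 2 values of 74 occupy positions 2–3 → average rank (2+3)/2 = 2.5.
The 3 values of 77 occupy positions 4–6 → average rank 5.
G has value 70 → rank 1.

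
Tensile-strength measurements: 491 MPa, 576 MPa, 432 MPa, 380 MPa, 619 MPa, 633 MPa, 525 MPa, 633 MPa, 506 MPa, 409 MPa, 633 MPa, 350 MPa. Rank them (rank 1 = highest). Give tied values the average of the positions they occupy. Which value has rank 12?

Sorted (descending): 633, 633, 633, 619, 576, 525, 506, 491, 432, 409, 380, 350
The 3 values of 633 occupy positions 1–3 → average rank 2.
Rank 12 → value 350.

350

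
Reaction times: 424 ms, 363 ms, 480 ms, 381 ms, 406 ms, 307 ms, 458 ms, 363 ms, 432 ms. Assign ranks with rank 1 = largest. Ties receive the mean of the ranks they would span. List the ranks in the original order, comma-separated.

Sorted (descending): 480, 458, 432, 424, 406, 381, 363, 363, 307
The 2 values of 363 occupy positions 7–8 → average rank (7+8)/2 = 7.5.

4, 7.5, 1, 6, 5, 9, 2, 7.5, 3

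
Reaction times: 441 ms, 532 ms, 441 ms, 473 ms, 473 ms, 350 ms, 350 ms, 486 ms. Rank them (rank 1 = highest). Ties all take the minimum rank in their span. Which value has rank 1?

Sorted (descending): 532, 486, 473, 473, 441, 441, 350, 350
The 2 values of 473 occupy positions 3–4 → each gets rank 3.
The 2 values of 441 occupy positions 5–6 → each gets rank 5.
The 2 values of 350 occupy positions 7–8 → each gets rank 7.
Rank 1 → value 532.

532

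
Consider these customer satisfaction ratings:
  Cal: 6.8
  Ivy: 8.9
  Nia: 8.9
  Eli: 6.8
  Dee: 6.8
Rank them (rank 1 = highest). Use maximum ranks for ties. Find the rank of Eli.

5

Sorted (descending): 8.9, 8.9, 6.8, 6.8, 6.8
The 2 values of 8.9 occupy positions 1–2 → each gets rank 2.
The 3 values of 6.8 occupy positions 3–5 → each gets rank 5.
Eli has value 6.8 → rank 5.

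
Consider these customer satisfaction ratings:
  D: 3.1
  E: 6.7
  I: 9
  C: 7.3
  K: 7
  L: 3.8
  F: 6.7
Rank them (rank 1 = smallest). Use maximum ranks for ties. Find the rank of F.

4

Sorted (ascending): 3.1, 3.8, 6.7, 6.7, 7, 7.3, 9
The 2 values of 6.7 occupy positions 3–4 → each gets rank 4.
F has value 6.7 → rank 4.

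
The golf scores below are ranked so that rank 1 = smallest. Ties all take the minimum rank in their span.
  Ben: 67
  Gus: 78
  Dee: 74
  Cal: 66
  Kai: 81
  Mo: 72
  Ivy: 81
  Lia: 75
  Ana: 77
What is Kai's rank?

8

Sorted (ascending): 66, 67, 72, 74, 75, 77, 78, 81, 81
The 2 values of 81 occupy positions 8–9 → each gets rank 8.
Kai has value 81 → rank 8.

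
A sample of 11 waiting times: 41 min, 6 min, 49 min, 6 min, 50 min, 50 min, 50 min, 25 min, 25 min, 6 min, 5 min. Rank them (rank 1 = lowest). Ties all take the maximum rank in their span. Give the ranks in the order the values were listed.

Sorted (ascending): 5, 6, 6, 6, 25, 25, 41, 49, 50, 50, 50
The 3 values of 6 occupy positions 2–4 → each gets rank 4.
The 2 values of 25 occupy positions 5–6 → each gets rank 6.
The 3 values of 50 occupy positions 9–11 → each gets rank 11.

7, 4, 8, 4, 11, 11, 11, 6, 6, 4, 1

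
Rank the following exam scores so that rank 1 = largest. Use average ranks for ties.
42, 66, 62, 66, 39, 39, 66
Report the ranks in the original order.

Sorted (descending): 66, 66, 66, 62, 42, 39, 39
The 3 values of 66 occupy positions 1–3 → average rank 2.
The 2 values of 39 occupy positions 6–7 → average rank (6+7)/2 = 6.5.

5, 2, 4, 2, 6.5, 6.5, 2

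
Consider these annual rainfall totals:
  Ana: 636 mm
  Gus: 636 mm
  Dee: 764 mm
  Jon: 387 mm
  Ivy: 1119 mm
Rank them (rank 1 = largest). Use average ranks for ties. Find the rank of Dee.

Sorted (descending): 1119, 764, 636, 636, 387
The 2 values of 636 occupy positions 3–4 → average rank (3+4)/2 = 3.5.
Dee has value 764 mm → rank 2.

2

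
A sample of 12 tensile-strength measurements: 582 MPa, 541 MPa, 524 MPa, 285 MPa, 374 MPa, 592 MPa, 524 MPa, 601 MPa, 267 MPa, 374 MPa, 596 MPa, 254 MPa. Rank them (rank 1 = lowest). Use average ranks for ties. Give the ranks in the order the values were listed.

Sorted (ascending): 254, 267, 285, 374, 374, 524, 524, 541, 582, 592, 596, 601
The 2 values of 374 occupy positions 4–5 → average rank (4+5)/2 = 4.5.
The 2 values of 524 occupy positions 6–7 → average rank (6+7)/2 = 6.5.

9, 8, 6.5, 3, 4.5, 10, 6.5, 12, 2, 4.5, 11, 1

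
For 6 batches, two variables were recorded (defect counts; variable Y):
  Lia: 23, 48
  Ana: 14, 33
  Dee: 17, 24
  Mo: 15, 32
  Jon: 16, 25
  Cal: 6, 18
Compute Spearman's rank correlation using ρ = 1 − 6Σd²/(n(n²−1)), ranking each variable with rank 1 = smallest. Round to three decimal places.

0.429

Ranks of variable 1: 6, 2, 5, 3, 4, 1
Ranks of variable 2: 6, 5, 2, 4, 3, 1
d = r₁ − r₂: 0, -3, 3, -1, 1, 0
d²: 0, 9, 9, 1, 1, 0; Σd² = 20
ρ = 1 − 6·20/(6·35) = 1 − 120/210 = 0.429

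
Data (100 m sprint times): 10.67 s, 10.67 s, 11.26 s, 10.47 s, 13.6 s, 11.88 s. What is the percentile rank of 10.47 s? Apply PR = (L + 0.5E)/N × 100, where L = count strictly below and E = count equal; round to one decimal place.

N = 6.
Strictly below 10.47: 0. Equal to 10.47: 1.
PR = (0 + 0.5·1)/6 × 100 = 8.3

8.3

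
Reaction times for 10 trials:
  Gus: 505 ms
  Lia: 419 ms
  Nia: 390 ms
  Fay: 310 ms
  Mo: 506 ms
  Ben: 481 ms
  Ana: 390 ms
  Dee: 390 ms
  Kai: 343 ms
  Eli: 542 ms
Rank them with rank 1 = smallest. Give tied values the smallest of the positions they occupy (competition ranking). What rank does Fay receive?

Sorted (ascending): 310, 343, 390, 390, 390, 419, 481, 505, 506, 542
The 3 values of 390 occupy positions 3–5 → each gets rank 3.
Fay has value 310 ms → rank 1.

1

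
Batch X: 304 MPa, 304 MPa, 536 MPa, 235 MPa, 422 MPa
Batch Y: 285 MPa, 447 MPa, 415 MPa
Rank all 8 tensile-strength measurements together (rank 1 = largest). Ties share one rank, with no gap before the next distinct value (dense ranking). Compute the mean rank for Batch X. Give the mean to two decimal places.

4.20

Sorted (descending): 536, 447, 422, 415, 304, 304, 285, 235
The 2 values of 304 share dense rank 5.
Remaining distinct values take the next consecutive integers.
Batch X values → pooled ranks: 304→5, 304→5, 536→1, 235→7, 422→3
Mean rank = (5 + 5 + 1 + 7 + 3) / 5 = 4.20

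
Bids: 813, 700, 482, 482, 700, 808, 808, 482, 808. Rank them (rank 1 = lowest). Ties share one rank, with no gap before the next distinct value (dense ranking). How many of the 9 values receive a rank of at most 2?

5

Sorted (ascending): 482, 482, 482, 700, 700, 808, 808, 808, 813
The 3 values of 482 share dense rank 1.
The 2 values of 700 share dense rank 2.
The 3 values of 808 share dense rank 3.
Remaining distinct values take the next consecutive integers.
Ranks ≤ 2: {1, 1, 1, 2, 2} → 5 values.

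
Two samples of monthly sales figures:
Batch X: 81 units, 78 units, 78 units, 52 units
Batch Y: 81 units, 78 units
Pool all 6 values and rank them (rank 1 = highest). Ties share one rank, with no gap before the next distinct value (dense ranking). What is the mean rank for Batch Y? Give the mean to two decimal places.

Sorted (descending): 81, 81, 78, 78, 78, 52
The 2 values of 81 share dense rank 1.
The 3 values of 78 share dense rank 2.
Remaining distinct values take the next consecutive integers.
Batch Y values → pooled ranks: 81→1, 78→2
Mean rank = (1 + 2) / 2 = 1.50

1.50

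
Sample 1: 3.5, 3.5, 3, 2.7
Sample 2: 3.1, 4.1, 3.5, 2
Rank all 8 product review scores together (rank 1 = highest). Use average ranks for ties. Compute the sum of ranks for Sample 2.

Sorted (descending): 4.1, 3.5, 3.5, 3.5, 3.1, 3, 2.7, 2
The 3 values of 3.5 occupy positions 2–4 → average rank 3.
Sample 2 values → pooled ranks: 3.1→5, 4.1→1, 3.5→3, 2→8
Rank sum = 5 + 1 + 3 + 8 = 17

17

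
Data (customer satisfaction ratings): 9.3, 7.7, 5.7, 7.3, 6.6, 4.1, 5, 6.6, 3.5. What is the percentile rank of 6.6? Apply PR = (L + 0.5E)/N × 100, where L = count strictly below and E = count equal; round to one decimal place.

55.6

N = 9.
Strictly below 6.6: 4. Equal to 6.6: 2.
PR = (4 + 0.5·2)/9 × 100 = 55.6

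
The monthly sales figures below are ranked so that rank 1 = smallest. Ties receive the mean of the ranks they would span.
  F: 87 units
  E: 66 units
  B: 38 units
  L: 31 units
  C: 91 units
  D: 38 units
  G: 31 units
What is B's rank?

3.5

Sorted (ascending): 31, 31, 38, 38, 66, 87, 91
The 2 values of 31 occupy positions 1–2 → average rank (1+2)/2 = 1.5.
The 2 values of 38 occupy positions 3–4 → average rank (3+4)/2 = 3.5.
B has value 38 units → rank 3.5.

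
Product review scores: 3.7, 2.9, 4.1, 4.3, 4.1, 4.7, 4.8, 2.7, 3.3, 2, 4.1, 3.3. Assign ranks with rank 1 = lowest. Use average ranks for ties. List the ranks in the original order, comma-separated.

Sorted (ascending): 2, 2.7, 2.9, 3.3, 3.3, 3.7, 4.1, 4.1, 4.1, 4.3, 4.7, 4.8
The 2 values of 3.3 occupy positions 4–5 → average rank (4+5)/2 = 4.5.
The 3 values of 4.1 occupy positions 7–9 → average rank 8.

6, 3, 8, 10, 8, 11, 12, 2, 4.5, 1, 8, 4.5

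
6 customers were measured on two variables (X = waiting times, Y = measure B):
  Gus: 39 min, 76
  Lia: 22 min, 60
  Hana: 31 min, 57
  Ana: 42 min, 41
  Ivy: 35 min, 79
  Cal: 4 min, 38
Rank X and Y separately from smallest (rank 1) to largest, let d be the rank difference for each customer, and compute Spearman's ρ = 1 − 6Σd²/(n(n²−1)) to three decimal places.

Ranks of variable 1: 5, 2, 3, 6, 4, 1
Ranks of variable 2: 5, 4, 3, 2, 6, 1
d = r₁ − r₂: 0, -2, 0, 4, -2, 0
d²: 0, 4, 0, 16, 4, 0; Σd² = 24
ρ = 1 − 6·24/(6·35) = 1 − 144/210 = 0.314

0.314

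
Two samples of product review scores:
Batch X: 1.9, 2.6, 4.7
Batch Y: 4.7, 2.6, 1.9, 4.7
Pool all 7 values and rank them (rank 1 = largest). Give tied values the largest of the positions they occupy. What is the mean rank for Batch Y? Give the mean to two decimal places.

4.50

Sorted (descending): 4.7, 4.7, 4.7, 2.6, 2.6, 1.9, 1.9
The 3 values of 4.7 occupy positions 1–3 → each gets rank 3.
The 2 values of 2.6 occupy positions 4–5 → each gets rank 5.
The 2 values of 1.9 occupy positions 6–7 → each gets rank 7.
Batch Y values → pooled ranks: 4.7→3, 2.6→5, 1.9→7, 4.7→3
Mean rank = (3 + 5 + 7 + 3) / 4 = 4.50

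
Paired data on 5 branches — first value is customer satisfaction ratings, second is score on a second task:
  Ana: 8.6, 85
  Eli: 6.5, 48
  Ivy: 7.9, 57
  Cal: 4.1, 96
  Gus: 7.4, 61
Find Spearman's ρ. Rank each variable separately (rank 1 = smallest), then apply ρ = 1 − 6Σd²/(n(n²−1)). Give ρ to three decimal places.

Ranks of variable 1: 5, 2, 4, 1, 3
Ranks of variable 2: 4, 1, 2, 5, 3
d = r₁ − r₂: 1, 1, 2, -4, 0
d²: 1, 1, 4, 16, 0; Σd² = 22
ρ = 1 − 6·22/(5·24) = 1 − 132/120 = -0.100

-0.100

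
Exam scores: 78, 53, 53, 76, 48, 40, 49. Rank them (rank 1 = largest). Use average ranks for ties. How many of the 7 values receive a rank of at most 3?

2

Sorted (descending): 78, 76, 53, 53, 49, 48, 40
The 2 values of 53 occupy positions 3–4 → average rank (3+4)/2 = 3.5.
Ranks ≤ 3: {1, 2} → 2 values.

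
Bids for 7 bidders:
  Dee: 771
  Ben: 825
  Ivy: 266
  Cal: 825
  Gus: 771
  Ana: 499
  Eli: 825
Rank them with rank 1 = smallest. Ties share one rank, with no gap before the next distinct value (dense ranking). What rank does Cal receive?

Sorted (ascending): 266, 499, 771, 771, 825, 825, 825
The 2 values of 771 share dense rank 3.
The 3 values of 825 share dense rank 4.
Remaining distinct values take the next consecutive integers.
Cal has value 825 → rank 4.

4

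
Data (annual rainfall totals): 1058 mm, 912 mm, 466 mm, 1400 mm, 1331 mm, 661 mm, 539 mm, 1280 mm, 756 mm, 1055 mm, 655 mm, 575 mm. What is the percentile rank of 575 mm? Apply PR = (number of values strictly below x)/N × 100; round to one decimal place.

N = 12.
Strictly below 575: 2. Equal to 575: 1.
PR = 2/12 × 100 = 16.7

16.7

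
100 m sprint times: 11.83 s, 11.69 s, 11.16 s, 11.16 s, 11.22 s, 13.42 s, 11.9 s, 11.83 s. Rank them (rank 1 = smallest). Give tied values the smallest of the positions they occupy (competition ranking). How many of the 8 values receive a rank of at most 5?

Sorted (ascending): 11.16, 11.16, 11.22, 11.69, 11.83, 11.83, 11.9, 13.42
The 2 values of 11.16 occupy positions 1–2 → each gets rank 1.
The 2 values of 11.83 occupy positions 5–6 → each gets rank 5.
Ranks ≤ 5: {1, 1, 3, 4, 5, 5} → 6 values.

6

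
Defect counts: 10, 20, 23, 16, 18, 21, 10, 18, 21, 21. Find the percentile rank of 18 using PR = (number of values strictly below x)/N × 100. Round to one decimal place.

N = 10.
Strictly below 18: 3. Equal to 18: 2.
PR = 3/10 × 100 = 30.0

30.0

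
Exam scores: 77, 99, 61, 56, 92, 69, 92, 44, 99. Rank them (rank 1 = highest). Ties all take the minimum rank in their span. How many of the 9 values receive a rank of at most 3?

Sorted (descending): 99, 99, 92, 92, 77, 69, 61, 56, 44
The 2 values of 99 occupy positions 1–2 → each gets rank 1.
The 2 values of 92 occupy positions 3–4 → each gets rank 3.
Ranks ≤ 3: {1, 1, 3, 3} → 4 values.

4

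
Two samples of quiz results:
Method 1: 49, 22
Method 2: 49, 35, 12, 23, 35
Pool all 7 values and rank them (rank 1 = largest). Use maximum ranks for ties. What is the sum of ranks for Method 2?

Sorted (descending): 49, 49, 35, 35, 23, 22, 12
The 2 values of 49 occupy positions 1–2 → each gets rank 2.
The 2 values of 35 occupy positions 3–4 → each gets rank 4.
Method 2 values → pooled ranks: 49→2, 35→4, 12→7, 23→5, 35→4
Rank sum = 2 + 4 + 7 + 5 + 4 = 22

22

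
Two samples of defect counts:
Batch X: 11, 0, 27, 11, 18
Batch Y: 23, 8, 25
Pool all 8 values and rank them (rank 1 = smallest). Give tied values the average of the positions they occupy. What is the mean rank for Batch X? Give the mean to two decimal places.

4.20

Sorted (ascending): 0, 8, 11, 11, 18, 23, 25, 27
The 2 values of 11 occupy positions 3–4 → average rank (3+4)/2 = 3.5.
Batch X values → pooled ranks: 11→3.5, 0→1, 27→8, 11→3.5, 18→5
Mean rank = (3.5 + 1 + 8 + 3.5 + 5) / 5 = 4.20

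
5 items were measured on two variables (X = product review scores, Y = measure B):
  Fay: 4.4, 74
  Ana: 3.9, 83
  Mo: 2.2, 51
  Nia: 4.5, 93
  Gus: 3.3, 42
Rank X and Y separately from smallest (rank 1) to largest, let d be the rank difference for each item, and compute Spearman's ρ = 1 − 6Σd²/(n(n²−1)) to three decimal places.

Ranks of variable 1: 4, 3, 1, 5, 2
Ranks of variable 2: 3, 4, 2, 5, 1
d = r₁ − r₂: 1, -1, -1, 0, 1
d²: 1, 1, 1, 0, 1; Σd² = 4
ρ = 1 − 6·4/(5·24) = 1 − 24/120 = 0.800

0.800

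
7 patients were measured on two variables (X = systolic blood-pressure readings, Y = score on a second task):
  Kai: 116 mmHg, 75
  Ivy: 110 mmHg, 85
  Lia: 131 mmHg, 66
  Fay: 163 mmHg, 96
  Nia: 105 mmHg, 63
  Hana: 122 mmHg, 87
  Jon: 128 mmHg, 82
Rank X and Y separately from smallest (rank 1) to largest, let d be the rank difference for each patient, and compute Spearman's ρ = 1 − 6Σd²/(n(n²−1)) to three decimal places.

Ranks of variable 1: 3, 2, 6, 7, 1, 4, 5
Ranks of variable 2: 3, 5, 2, 7, 1, 6, 4
d = r₁ − r₂: 0, -3, 4, 0, 0, -2, 1
d²: 0, 9, 16, 0, 0, 4, 1; Σd² = 30
ρ = 1 − 6·30/(7·48) = 1 − 180/336 = 0.464

0.464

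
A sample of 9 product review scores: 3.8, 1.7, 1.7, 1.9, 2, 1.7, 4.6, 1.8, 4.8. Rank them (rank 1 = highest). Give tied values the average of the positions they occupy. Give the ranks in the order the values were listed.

3, 8, 8, 5, 4, 8, 2, 6, 1

Sorted (descending): 4.8, 4.6, 3.8, 2, 1.9, 1.8, 1.7, 1.7, 1.7
The 3 values of 1.7 occupy positions 7–9 → average rank 8.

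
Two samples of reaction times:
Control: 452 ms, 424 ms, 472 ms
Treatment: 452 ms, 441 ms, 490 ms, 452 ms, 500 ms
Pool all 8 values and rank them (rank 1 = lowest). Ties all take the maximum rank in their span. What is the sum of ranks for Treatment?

27

Sorted (ascending): 424, 441, 452, 452, 452, 472, 490, 500
The 3 values of 452 occupy positions 3–5 → each gets rank 5.
Treatment values → pooled ranks: 452→5, 441→2, 490→7, 452→5, 500→8
Rank sum = 5 + 2 + 7 + 5 + 8 = 27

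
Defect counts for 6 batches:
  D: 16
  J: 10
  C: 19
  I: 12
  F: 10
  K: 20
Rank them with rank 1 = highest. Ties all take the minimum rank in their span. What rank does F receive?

Sorted (descending): 20, 19, 16, 12, 10, 10
The 2 values of 10 occupy positions 5–6 → each gets rank 5.
F has value 10 → rank 5.

5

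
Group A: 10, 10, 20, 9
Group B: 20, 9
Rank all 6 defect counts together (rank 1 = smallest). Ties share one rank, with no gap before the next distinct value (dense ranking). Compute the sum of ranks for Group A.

8

Sorted (ascending): 9, 9, 10, 10, 20, 20
The 2 values of 9 share dense rank 1.
The 2 values of 10 share dense rank 2.
The 2 values of 20 share dense rank 3.
Group A values → pooled ranks: 10→2, 10→2, 20→3, 9→1
Rank sum = 2 + 2 + 3 + 1 = 8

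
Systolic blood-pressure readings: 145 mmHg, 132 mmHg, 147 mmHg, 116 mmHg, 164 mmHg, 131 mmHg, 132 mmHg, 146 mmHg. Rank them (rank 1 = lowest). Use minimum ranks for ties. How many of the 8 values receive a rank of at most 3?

4

Sorted (ascending): 116, 131, 132, 132, 145, 146, 147, 164
The 2 values of 132 occupy positions 3–4 → each gets rank 3.
Ranks ≤ 3: {1, 2, 3, 3} → 4 values.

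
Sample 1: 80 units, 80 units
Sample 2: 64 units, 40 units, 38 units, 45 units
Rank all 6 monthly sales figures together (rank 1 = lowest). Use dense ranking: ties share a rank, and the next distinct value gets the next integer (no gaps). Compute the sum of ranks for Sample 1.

Sorted (ascending): 38, 40, 45, 64, 80, 80
The 2 values of 80 share dense rank 5.
Remaining distinct values take the next consecutive integers.
Sample 1 values → pooled ranks: 80→5, 80→5
Rank sum = 5 + 5 = 10

10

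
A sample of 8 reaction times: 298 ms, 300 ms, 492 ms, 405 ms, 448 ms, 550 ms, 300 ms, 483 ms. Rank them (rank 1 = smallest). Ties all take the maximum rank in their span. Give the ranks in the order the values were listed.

1, 3, 7, 4, 5, 8, 3, 6

Sorted (ascending): 298, 300, 300, 405, 448, 483, 492, 550
The 2 values of 300 occupy positions 2–3 → each gets rank 3.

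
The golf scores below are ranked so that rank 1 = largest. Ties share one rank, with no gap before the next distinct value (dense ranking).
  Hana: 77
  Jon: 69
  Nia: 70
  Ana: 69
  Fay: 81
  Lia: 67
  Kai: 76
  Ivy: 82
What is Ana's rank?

6

Sorted (descending): 82, 81, 77, 76, 70, 69, 69, 67
The 2 values of 69 share dense rank 6.
Remaining distinct values take the next consecutive integers.
Ana has value 69 → rank 6.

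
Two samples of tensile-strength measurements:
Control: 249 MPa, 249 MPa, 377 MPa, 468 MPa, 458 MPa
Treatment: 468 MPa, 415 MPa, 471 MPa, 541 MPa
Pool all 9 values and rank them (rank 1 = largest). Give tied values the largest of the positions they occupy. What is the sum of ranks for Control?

34

Sorted (descending): 541, 471, 468, 468, 458, 415, 377, 249, 249
The 2 values of 468 occupy positions 3–4 → each gets rank 4.
The 2 values of 249 occupy positions 8–9 → each gets rank 9.
Control values → pooled ranks: 249→9, 249→9, 377→7, 468→4, 458→5
Rank sum = 9 + 9 + 7 + 4 + 5 = 34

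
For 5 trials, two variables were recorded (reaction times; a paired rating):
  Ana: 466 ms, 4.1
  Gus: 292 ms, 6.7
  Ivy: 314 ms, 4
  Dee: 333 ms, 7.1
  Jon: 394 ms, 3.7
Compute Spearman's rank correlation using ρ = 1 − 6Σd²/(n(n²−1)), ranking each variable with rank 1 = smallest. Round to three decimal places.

-0.300

Ranks of variable 1: 5, 1, 2, 3, 4
Ranks of variable 2: 3, 4, 2, 5, 1
d = r₁ − r₂: 2, -3, 0, -2, 3
d²: 4, 9, 0, 4, 9; Σd² = 26
ρ = 1 − 6·26/(5·24) = 1 − 156/120 = -0.300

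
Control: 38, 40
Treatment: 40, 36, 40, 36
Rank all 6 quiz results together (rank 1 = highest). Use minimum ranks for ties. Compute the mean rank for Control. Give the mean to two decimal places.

Sorted (descending): 40, 40, 40, 38, 36, 36
The 3 values of 40 occupy positions 1–3 → each gets rank 1.
The 2 values of 36 occupy positions 5–6 → each gets rank 5.
Control values → pooled ranks: 38→4, 40→1
Mean rank = (4 + 1) / 2 = 2.50

2.50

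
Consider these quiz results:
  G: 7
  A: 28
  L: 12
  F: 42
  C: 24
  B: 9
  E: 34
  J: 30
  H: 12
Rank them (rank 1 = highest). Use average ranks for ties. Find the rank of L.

Sorted (descending): 42, 34, 30, 28, 24, 12, 12, 9, 7
The 2 values of 12 occupy positions 6–7 → average rank (6+7)/2 = 6.5.
L has value 12 → rank 6.5.

6.5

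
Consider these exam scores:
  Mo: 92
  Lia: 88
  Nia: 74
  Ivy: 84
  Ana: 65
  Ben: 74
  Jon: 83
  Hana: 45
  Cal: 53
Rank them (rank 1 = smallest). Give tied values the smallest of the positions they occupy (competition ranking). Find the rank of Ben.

Sorted (ascending): 45, 53, 65, 74, 74, 83, 84, 88, 92
The 2 values of 74 occupy positions 4–5 → each gets rank 4.
Ben has value 74 → rank 4.

4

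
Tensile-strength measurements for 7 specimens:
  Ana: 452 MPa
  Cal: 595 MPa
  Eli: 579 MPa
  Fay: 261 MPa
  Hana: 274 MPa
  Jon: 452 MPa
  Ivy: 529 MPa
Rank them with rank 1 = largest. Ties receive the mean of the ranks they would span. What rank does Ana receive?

Sorted (descending): 595, 579, 529, 452, 452, 274, 261
The 2 values of 452 occupy positions 4–5 → average rank (4+5)/2 = 4.5.
Ana has value 452 MPa → rank 4.5.

4.5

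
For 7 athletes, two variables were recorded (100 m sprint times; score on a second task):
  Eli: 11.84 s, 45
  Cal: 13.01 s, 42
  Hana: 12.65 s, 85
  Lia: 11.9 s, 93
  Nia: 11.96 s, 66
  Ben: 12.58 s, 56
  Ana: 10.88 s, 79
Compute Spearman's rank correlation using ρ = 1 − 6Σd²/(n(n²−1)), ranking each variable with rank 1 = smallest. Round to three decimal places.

Ranks of variable 1: 2, 7, 6, 3, 4, 5, 1
Ranks of variable 2: 2, 1, 6, 7, 4, 3, 5
d = r₁ − r₂: 0, 6, 0, -4, 0, 2, -4
d²: 0, 36, 0, 16, 0, 4, 16; Σd² = 72
ρ = 1 − 6·72/(7·48) = 1 − 432/336 = -0.286

-0.286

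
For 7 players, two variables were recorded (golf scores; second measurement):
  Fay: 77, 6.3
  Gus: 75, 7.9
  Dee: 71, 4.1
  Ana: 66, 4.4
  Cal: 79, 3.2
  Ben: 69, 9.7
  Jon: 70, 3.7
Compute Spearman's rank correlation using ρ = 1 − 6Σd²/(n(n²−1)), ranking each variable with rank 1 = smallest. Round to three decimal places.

-0.321

Ranks of variable 1: 6, 5, 4, 1, 7, 2, 3
Ranks of variable 2: 5, 6, 3, 4, 1, 7, 2
d = r₁ − r₂: 1, -1, 1, -3, 6, -5, 1
d²: 1, 1, 1, 9, 36, 25, 1; Σd² = 74
ρ = 1 − 6·74/(7·48) = 1 − 444/336 = -0.321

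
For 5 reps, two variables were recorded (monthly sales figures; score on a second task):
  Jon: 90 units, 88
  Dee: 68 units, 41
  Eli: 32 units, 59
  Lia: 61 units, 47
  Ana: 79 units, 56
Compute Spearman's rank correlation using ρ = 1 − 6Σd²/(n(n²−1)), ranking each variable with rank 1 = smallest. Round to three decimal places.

Ranks of variable 1: 5, 3, 1, 2, 4
Ranks of variable 2: 5, 1, 4, 2, 3
d = r₁ − r₂: 0, 2, -3, 0, 1
d²: 0, 4, 9, 0, 1; Σd² = 14
ρ = 1 − 6·14/(5·24) = 1 − 84/120 = 0.300

0.300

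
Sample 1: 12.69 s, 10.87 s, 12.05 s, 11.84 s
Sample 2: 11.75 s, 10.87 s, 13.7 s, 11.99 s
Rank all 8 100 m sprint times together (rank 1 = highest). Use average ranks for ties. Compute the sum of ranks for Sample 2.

18.5

Sorted (descending): 13.7, 12.69, 12.05, 11.99, 11.84, 11.75, 10.87, 10.87
The 2 values of 10.87 occupy positions 7–8 → average rank (7+8)/2 = 7.5.
Sample 2 values → pooled ranks: 11.75→6, 10.87→7.5, 13.7→1, 11.99→4
Rank sum = 6 + 7.5 + 1 + 4 = 18.5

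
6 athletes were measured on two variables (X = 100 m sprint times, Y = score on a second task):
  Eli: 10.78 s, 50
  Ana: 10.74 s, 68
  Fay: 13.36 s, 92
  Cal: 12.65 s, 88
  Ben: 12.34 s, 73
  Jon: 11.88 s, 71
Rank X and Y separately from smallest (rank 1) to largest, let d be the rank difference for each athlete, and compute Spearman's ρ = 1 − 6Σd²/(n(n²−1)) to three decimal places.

0.943

Ranks of variable 1: 2, 1, 6, 5, 4, 3
Ranks of variable 2: 1, 2, 6, 5, 4, 3
d = r₁ − r₂: 1, -1, 0, 0, 0, 0
d²: 1, 1, 0, 0, 0, 0; Σd² = 2
ρ = 1 − 6·2/(6·35) = 1 − 12/210 = 0.943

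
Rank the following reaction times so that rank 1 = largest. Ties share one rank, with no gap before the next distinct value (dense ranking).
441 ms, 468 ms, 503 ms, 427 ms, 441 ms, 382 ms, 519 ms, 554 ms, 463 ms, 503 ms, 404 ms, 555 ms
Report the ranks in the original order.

Sorted (descending): 555, 554, 519, 503, 503, 468, 463, 441, 441, 427, 404, 382
The 2 values of 503 share dense rank 4.
The 2 values of 441 share dense rank 7.
Remaining distinct values take the next consecutive integers.

7, 5, 4, 8, 7, 10, 3, 2, 6, 4, 9, 1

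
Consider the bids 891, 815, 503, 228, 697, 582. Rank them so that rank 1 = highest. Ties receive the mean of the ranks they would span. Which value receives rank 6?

228

Sorted (descending): 891, 815, 697, 582, 503, 228
No ties — each value takes its position as its rank.
Rank 6 → value 228.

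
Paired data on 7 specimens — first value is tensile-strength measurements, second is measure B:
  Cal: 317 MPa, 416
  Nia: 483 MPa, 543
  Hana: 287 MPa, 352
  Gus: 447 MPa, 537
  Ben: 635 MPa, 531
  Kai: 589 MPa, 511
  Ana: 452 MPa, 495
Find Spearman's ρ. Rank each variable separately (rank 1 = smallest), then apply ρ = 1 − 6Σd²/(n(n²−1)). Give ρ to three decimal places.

Ranks of variable 1: 2, 5, 1, 3, 7, 6, 4
Ranks of variable 2: 2, 7, 1, 6, 5, 4, 3
d = r₁ − r₂: 0, -2, 0, -3, 2, 2, 1
d²: 0, 4, 0, 9, 4, 4, 1; Σd² = 22
ρ = 1 − 6·22/(7·48) = 1 − 132/336 = 0.607

0.607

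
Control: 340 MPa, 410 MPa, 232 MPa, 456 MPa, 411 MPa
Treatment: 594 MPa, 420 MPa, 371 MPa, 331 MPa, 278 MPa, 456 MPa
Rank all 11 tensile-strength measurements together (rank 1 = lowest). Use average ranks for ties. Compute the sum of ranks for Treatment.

Sorted (ascending): 232, 278, 331, 340, 371, 410, 411, 420, 456, 456, 594
The 2 values of 456 occupy positions 9–10 → average rank (9+10)/2 = 9.5.
Treatment values → pooled ranks: 594→11, 420→8, 371→5, 331→3, 278→2, 456→9.5
Rank sum = 11 + 8 + 5 + 3 + 2 + 9.5 = 38.5

38.5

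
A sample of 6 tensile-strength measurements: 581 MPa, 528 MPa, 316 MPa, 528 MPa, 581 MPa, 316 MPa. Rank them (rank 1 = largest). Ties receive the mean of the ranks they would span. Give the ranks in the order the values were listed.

1.5, 3.5, 5.5, 3.5, 1.5, 5.5

Sorted (descending): 581, 581, 528, 528, 316, 316
The 2 values of 581 occupy positions 1–2 → average rank (1+2)/2 = 1.5.
The 2 values of 528 occupy positions 3–4 → average rank (3+4)/2 = 3.5.
The 2 values of 316 occupy positions 5–6 → average rank (5+6)/2 = 5.5.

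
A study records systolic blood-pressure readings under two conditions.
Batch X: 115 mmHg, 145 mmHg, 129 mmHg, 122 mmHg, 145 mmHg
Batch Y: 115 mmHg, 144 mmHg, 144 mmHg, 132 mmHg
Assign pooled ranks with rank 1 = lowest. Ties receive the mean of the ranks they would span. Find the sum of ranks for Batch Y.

Sorted (ascending): 115, 115, 122, 129, 132, 144, 144, 145, 145
The 2 values of 115 occupy positions 1–2 → average rank (1+2)/2 = 1.5.
The 2 values of 144 occupy positions 6–7 → average rank (6+7)/2 = 6.5.
The 2 values of 145 occupy positions 8–9 → average rank (8+9)/2 = 8.5.
Batch Y values → pooled ranks: 115→1.5, 144→6.5, 144→6.5, 132→5
Rank sum = 1.5 + 6.5 + 6.5 + 5 = 19.5

19.5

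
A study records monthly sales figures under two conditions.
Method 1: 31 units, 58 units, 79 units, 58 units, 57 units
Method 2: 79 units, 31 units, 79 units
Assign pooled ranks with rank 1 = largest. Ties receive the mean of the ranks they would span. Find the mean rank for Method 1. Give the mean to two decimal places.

4.90

Sorted (descending): 79, 79, 79, 58, 58, 57, 31, 31
The 3 values of 79 occupy positions 1–3 → average rank 2.
The 2 values of 58 occupy positions 4–5 → average rank (4+5)/2 = 4.5.
The 2 values of 31 occupy positions 7–8 → average rank (7+8)/2 = 7.5.
Method 1 values → pooled ranks: 31→7.5, 58→4.5, 79→2, 58→4.5, 57→6
Mean rank = (7.5 + 4.5 + 2 + 4.5 + 6) / 5 = 4.90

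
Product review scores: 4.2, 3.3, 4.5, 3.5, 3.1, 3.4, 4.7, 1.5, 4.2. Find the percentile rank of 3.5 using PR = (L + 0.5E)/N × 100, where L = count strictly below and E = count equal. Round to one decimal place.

N = 9.
Strictly below 3.5: 4. Equal to 3.5: 1.
PR = (4 + 0.5·1)/9 × 100 = 50.0

50.0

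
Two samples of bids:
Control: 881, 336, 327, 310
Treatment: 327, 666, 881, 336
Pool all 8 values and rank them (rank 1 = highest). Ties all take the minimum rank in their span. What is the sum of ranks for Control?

Sorted (descending): 881, 881, 666, 336, 336, 327, 327, 310
The 2 values of 881 occupy positions 1–2 → each gets rank 1.
The 2 values of 336 occupy positions 4–5 → each gets rank 4.
The 2 values of 327 occupy positions 6–7 → each gets rank 6.
Control values → pooled ranks: 881→1, 336→4, 327→6, 310→8
Rank sum = 1 + 4 + 6 + 8 = 19

19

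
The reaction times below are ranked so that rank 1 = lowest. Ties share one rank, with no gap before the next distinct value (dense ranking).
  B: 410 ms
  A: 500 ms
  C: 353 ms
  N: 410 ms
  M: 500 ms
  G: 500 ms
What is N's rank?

Sorted (ascending): 353, 410, 410, 500, 500, 500
The 2 values of 410 share dense rank 2.
The 3 values of 500 share dense rank 3.
Remaining distinct values take the next consecutive integers.
N has value 410 ms → rank 2.

2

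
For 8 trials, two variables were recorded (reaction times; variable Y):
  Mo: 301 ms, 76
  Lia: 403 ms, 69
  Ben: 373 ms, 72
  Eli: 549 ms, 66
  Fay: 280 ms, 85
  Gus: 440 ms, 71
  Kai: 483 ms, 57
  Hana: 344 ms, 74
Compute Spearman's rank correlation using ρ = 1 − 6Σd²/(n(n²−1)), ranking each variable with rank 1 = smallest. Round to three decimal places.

Ranks of variable 1: 2, 5, 4, 8, 1, 6, 7, 3
Ranks of variable 2: 7, 3, 5, 2, 8, 4, 1, 6
d = r₁ − r₂: -5, 2, -1, 6, -7, 2, 6, -3
d²: 25, 4, 1, 36, 49, 4, 36, 9; Σd² = 164
ρ = 1 − 6·164/(8·63) = 1 − 984/504 = -0.952

-0.952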